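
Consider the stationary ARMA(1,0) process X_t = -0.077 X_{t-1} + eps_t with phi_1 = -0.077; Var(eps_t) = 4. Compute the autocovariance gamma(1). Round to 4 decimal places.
\gamma(1) = -0.3098

Multiply the model equation by X_{t-k} and take expectations. With theta_0 = psi_0 = 1 and psi_j the MA(infinity) weights, this gives
  gamma(k) - sum_i phi_i gamma(k-i) = c_k,
  c_k = sigma^2 * sum_{j=k..q} theta_j psi_{j-k}   (c_k = 0 for k > q),
using gamma(-m) = gamma(m).
Pure AR (q = 0): c_0 = sigma^2 = 4, c_k = 0 for k >= 1.
Equations for k = 0 and k = 1 (AR order 1):
  gamma(0) = phi_1 gamma(1) + c_0
  gamma(1) = phi_1 gamma(0) + c_1
Substituting the second into the first: gamma(0) (1 - phi_1^2) = c_0 + phi_1 c_1, so
  gamma(0) = c_0 / (1 - phi_1^2) = 4 / (1 - (-0.077)^2) = 4 / 0.994071 = 4.023857.
  gamma(1) = phi_1 gamma(0) = (-0.077)(4.023857) = -0.309837.
Therefore gamma(1) = -0.3098 (to 4 decimal places).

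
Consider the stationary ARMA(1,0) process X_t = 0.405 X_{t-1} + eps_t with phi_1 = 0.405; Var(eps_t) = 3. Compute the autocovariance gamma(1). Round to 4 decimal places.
\gamma(1) = 1.4534

Multiply the model equation by X_{t-k} and take expectations. With theta_0 = psi_0 = 1 and psi_j the MA(infinity) weights, this gives
  gamma(k) - sum_i phi_i gamma(k-i) = c_k,
  c_k = sigma^2 * sum_{j=k..q} theta_j psi_{j-k}   (c_k = 0 for k > q),
using gamma(-m) = gamma(m).
Pure AR (q = 0): c_0 = sigma^2 = 3, c_k = 0 for k >= 1.
Equations for k = 0 and k = 1 (AR order 1):
  gamma(0) = phi_1 gamma(1) + c_0
  gamma(1) = phi_1 gamma(0) + c_1
Substituting the second into the first: gamma(0) (1 - phi_1^2) = c_0 + phi_1 c_1, so
  gamma(0) = c_0 / (1 - phi_1^2) = 3 / (1 - (0.405)^2) = 3 / 0.835975 = 3.588624.
  gamma(1) = phi_1 gamma(0) = (0.405)(3.588624) = 1.453393.
Therefore gamma(1) = 1.4534 (to 4 decimal places).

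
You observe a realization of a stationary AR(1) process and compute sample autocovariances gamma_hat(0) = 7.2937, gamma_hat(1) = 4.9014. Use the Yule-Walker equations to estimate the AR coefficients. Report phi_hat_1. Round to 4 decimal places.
\hat\phi_{1} = 0.6720

The Yule-Walker equations for an AR(p) process read, in matrix form,
  Gamma_p phi = r_p,   with   (Gamma_p)_{ij} = gamma(|i - j|),
                       (r_p)_i = gamma(i),   i,j = 1..p.
Substitute the sample gammas (Toeplitz matrix and right-hand side of size 1):
  Gamma_p = [[7.2937]]
  r_p     = [4.9014]
With p = 1 this is the single equation gamma(0) phi_1 = gamma(1):
  phi_hat_1 = gamma(1) / gamma(0) = 4.9014 / 7.2937 = 0.6720.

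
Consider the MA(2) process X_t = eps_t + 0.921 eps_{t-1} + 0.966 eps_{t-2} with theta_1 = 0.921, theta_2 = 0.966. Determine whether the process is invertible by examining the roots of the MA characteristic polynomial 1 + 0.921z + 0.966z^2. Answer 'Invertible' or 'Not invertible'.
\text{Invertible}

The MA(q) characteristic polynomial is P(z) = 1 + 0.921z + 0.966z^2.
Invertibility requires all roots to lie outside the unit circle, i.e. |z| > 1 for every root.
Set 1 + (0.921) z + (0.966) z^2 = 0, i.e. a z^2 + b z + c = 0 with a = 0.966, b = 0.921, c = 1.
Discriminant D = b^2 - 4ac = (0.921)^2 - 4*(0.966)*1 = 0.848241 - (3.864) = -3.015759.
D < 0, so the roots are the complex-conjugate pair z = (-b +/- i sqrt(-D)) / (2a) = -0.4767 +/- 0.8989i.
For a conjugate pair |z|^2 = z * conj(z) = (product of roots) = c/a = 1/(0.966) = 1.035197, so |z| = sqrt(1.035197) = 1.0174 for both roots.
Moduli of all roots: 1.0174, 1.0174.
All moduli strictly greater than 1? Yes.
Verdict: Invertible.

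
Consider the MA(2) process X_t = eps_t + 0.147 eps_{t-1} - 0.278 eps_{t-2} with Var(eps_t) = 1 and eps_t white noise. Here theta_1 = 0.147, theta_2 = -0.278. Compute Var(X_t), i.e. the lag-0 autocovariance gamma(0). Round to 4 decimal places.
\gamma(0) = 1.0989

For an MA(q) process X_t = eps_t + sum_i theta_i eps_{t-i} with
Var(eps_t) = sigma^2, the variance is
  gamma(0) = sigma^2 * (1 + sum_i theta_i^2).
  sum_i theta_i^2 = (0.147)^2 + (-0.278)^2 = 0.021609 + 0.077284 = 0.098893.
  gamma(0) = 1 * (1 + 0.098893) = 1 * 1.098893 = 1.098893, which rounds to 1.0989.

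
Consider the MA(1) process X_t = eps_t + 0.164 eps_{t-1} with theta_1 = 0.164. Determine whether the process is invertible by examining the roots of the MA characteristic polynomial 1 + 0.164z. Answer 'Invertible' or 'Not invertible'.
\text{Invertible}

The MA(q) characteristic polynomial is P(z) = 1 + 0.164z.
Invertibility requires all roots to lie outside the unit circle, i.e. |z| > 1 for every root.
This is linear in z: 1 + (0.164) z = 0  =>  z = -1/(0.164) = -6.097561,  |z| = 6.097561.
Moduli of all roots: 6.0976.
All moduli strictly greater than 1? Yes.
Verdict: Invertible.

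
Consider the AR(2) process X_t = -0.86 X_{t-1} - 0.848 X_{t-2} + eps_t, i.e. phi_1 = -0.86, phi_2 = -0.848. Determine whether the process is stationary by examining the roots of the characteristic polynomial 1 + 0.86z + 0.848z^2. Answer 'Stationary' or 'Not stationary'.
\text{Stationary}

The AR(p) characteristic polynomial is P(z) = 1 + 0.86z + 0.848z^2.
Stationarity requires all roots to lie outside the unit circle, i.e. |z| > 1 for every root.
Set 1 + (0.86) z + (0.848) z^2 = 0, i.e. a z^2 + b z + c = 0 with a = 0.848, b = 0.86, c = 1.
Discriminant D = b^2 - 4ac = (0.86)^2 - 4*(0.848)*1 = 0.7396 - (3.392) = -2.6524.
D < 0, so the roots are the complex-conjugate pair z = (-b +/- i sqrt(-D)) / (2a) = -0.5071 +/- 0.9603i.
For a conjugate pair |z|^2 = z * conj(z) = (product of roots) = c/a = 1/(0.848) = 1.179245, so |z| = sqrt(1.179245) = 1.0859 for both roots.
Moduli of all roots: 1.0859, 1.0859.
All moduli strictly greater than 1? Yes.
Verdict: Stationary.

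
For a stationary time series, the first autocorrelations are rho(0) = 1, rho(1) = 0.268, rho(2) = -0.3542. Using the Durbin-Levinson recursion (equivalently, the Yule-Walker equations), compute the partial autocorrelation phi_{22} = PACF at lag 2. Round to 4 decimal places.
\phi_{22} = -0.4590

The PACF at lag k is phi_{kk}, the last component of the solution
to the Yule-Walker system G_k phi = r_k where
  (G_k)_{ij} = rho(|i - j|), (r_k)_i = rho(i), i,j = 1..k.
Equivalently, Durbin-Levinson gives phi_{kk} iteratively:
  phi_{11} = rho(1)
  phi_{kk} = [rho(k) - sum_{j=1..k-1} phi_{k-1,j} rho(k-j)]
            / [1 - sum_{j=1..k-1} phi_{k-1,j} rho(j)],
  phi_{k,j} = phi_{k-1,j} - phi_{kk} phi_{k-1,k-j},  j = 1..k-1.
Step k = 1:
  phi_11 = rho(1) = 0.268.
Step k = 2:
  phi_22 = [rho(2) - phi_11 rho(1)] / [1 - phi_11 rho(1)] = [-0.3542 - (0.268)(0.268)] / [1 - (0.268)(0.268)]
         = -0.426024 / 0.928176 = -0.459.
Therefore phi_{22} = -0.4590.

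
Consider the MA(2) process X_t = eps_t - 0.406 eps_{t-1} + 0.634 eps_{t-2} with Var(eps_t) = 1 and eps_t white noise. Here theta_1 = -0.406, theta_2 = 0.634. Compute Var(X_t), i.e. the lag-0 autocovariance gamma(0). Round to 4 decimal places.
\gamma(0) = 1.5668

For an MA(q) process X_t = eps_t + sum_i theta_i eps_{t-i} with
Var(eps_t) = sigma^2, the variance is
  gamma(0) = sigma^2 * (1 + sum_i theta_i^2).
  sum_i theta_i^2 = (-0.406)^2 + (0.634)^2 = 0.164836 + 0.401956 = 0.566792.
  gamma(0) = 1 * (1 + 0.566792) = 1 * 1.566792 = 1.566792, which rounds to 1.5668.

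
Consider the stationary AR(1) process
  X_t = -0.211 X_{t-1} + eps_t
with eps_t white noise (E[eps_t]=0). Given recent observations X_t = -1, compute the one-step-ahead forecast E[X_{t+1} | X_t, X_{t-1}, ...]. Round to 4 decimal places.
E[X_{t+1} \mid \mathcal F_t] = 0.2110

For an AR(p) model X_t = c + sum_i phi_i X_{t-i} + eps_t, the
one-step-ahead conditional mean is
  E[X_{t+1} | X_t, ...] = c + sum_i phi_i X_{t+1-i}.
Substitute known values:
  E[X_{t+1} | ...] = (-0.211) * (-1)
                   = 0.2110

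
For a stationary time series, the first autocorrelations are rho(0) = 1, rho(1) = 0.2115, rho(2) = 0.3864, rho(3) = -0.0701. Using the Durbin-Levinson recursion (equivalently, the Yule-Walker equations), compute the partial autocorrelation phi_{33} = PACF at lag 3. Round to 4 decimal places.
\phi_{33} = -0.2380

The PACF at lag k is phi_{kk}, the last component of the solution
to the Yule-Walker system G_k phi = r_k where
  (G_k)_{ij} = rho(|i - j|), (r_k)_i = rho(i), i,j = 1..k.
Equivalently, Durbin-Levinson gives phi_{kk} iteratively:
  phi_{11} = rho(1)
  phi_{kk} = [rho(k) - sum_{j=1..k-1} phi_{k-1,j} rho(k-j)]
            / [1 - sum_{j=1..k-1} phi_{k-1,j} rho(j)],
  phi_{k,j} = phi_{k-1,j} - phi_{kk} phi_{k-1,k-j},  j = 1..k-1.
Step k = 1:
  phi_11 = rho(1) = 0.2115.
Step k = 2:
  phi_22 = [rho(2) - phi_11 rho(1)] / [1 - phi_11 rho(1)] = [0.3864 - (0.2115)(0.2115)] / [1 - (0.2115)(0.2115)]
         = 0.34166775 / 0.95526775 = 0.357667.
  Update: phi_21 = phi_11 - phi_22 phi_11 = 0.2115 - (0.357667)(0.2115) = 0.135853.
Step k = 3:
  phi_33 = [rho(3) - phi_21 rho(2) - phi_22 rho(1)] / [1 - phi_21 rho(1) - phi_22 rho(2)]
    numerator   = -0.0701 - (0.135853)(0.3864) - (0.357667)(0.2115) = -0.19824034
    denominator = 1 - (0.135853)(0.2115) - (0.357667)(0.3864) = 0.83306447
  phi_33 = -0.19824034 / 0.83306447 = -0.238.
Therefore phi_{33} = -0.2380.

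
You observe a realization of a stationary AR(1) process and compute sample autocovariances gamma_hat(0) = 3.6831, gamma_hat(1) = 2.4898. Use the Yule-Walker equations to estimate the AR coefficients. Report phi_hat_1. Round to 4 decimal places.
\hat\phi_{1} = 0.6760

The Yule-Walker equations for an AR(p) process read, in matrix form,
  Gamma_p phi = r_p,   with   (Gamma_p)_{ij} = gamma(|i - j|),
                       (r_p)_i = gamma(i),   i,j = 1..p.
Substitute the sample gammas (Toeplitz matrix and right-hand side of size 1):
  Gamma_p = [[3.6831]]
  r_p     = [2.4898]
With p = 1 this is the single equation gamma(0) phi_1 = gamma(1):
  phi_hat_1 = gamma(1) / gamma(0) = 2.4898 / 3.6831 = 0.6760.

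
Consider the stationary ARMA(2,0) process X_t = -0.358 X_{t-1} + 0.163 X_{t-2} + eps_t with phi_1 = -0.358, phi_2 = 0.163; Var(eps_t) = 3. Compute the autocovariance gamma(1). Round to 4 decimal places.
\gamma(1) = -1.6133

Multiply the model equation by X_{t-k} and take expectations. With theta_0 = psi_0 = 1 and psi_j the MA(infinity) weights, this gives
  gamma(k) - sum_i phi_i gamma(k-i) = c_k,
  c_k = sigma^2 * sum_{j=k..q} theta_j psi_{j-k}   (c_k = 0 for k > q),
using gamma(-m) = gamma(m).
Pure AR (q = 0): c_0 = sigma^2 = 3, c_k = 0 for k >= 1.
Equations for k = 0, 1, 2 (AR order 2, c_2 = 0):
  (E0) gamma(0) = phi_1 gamma(1) + phi_2 gamma(2) + c_0
  (E1) gamma(1) = phi_1 gamma(0) + phi_2 gamma(1) + c_1
  (E2) gamma(2) = phi_1 gamma(1) + phi_2 gamma(0)
From (E1): gamma(1) = A gamma(0) + B with
  A = phi_1 / (1 - phi_2) = -0.358 / 0.837 = -0.427718,   B = c_1 / (1 - phi_2) = 0 / 0.837 = 0.
Insert (E2) into (E0): gamma(0) (1 - phi_2^2) = phi_1 (1 + phi_2) gamma(1) + c_0.
  phi_1 (1 + phi_2) = (-0.358)(1.163) = -0.416354,   1 - phi_2^2 = 0.973431.
Replace gamma(1) by A gamma(0) + B and collect gamma(0):
  gamma(0) [0.973431 - (-0.416354)(-0.427718)] = c_0 = 3
  gamma(0) * 0.795349 = 3
  gamma(0) = 3 / 0.795349 = 3.77193.
  gamma(1) = A gamma(0) = (-0.427718)(3.77193) = -1.613322.
Therefore gamma(1) = -1.6133 (to 4 decimal places).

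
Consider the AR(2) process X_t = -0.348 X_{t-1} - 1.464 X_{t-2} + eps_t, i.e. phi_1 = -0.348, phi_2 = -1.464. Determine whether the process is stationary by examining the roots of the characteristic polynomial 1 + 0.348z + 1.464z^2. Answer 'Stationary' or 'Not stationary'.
\text{Not stationary}

The AR(p) characteristic polynomial is P(z) = 1 + 0.348z + 1.464z^2.
Stationarity requires all roots to lie outside the unit circle, i.e. |z| > 1 for every root.
Set 1 + (0.348) z + (1.464) z^2 = 0, i.e. a z^2 + b z + c = 0 with a = 1.464, b = 0.348, c = 1.
Discriminant D = b^2 - 4ac = (0.348)^2 - 4*(1.464)*1 = 0.121104 - (5.856) = -5.734896.
D < 0, so the roots are the complex-conjugate pair z = (-b +/- i sqrt(-D)) / (2a) = -0.1189 +/- 0.8179i.
For a conjugate pair |z|^2 = z * conj(z) = (product of roots) = c/a = 1/(1.464) = 0.68306, so |z| = sqrt(0.68306) = 0.8265 for both roots.
Moduli of all roots: 0.8265, 0.8265.
All moduli strictly greater than 1? No.
Verdict: Not stationary.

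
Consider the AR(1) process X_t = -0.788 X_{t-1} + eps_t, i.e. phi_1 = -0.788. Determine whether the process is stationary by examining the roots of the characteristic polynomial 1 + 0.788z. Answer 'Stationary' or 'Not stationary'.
\text{Stationary}

The AR(p) characteristic polynomial is P(z) = 1 + 0.788z.
Stationarity requires all roots to lie outside the unit circle, i.e. |z| > 1 for every root.
This is linear in z: 1 + (0.788) z = 0  =>  z = -1/(0.788) = -1.269036,  |z| = 1.269036.
Moduli of all roots: 1.2690.
All moduli strictly greater than 1? Yes.
Verdict: Stationary.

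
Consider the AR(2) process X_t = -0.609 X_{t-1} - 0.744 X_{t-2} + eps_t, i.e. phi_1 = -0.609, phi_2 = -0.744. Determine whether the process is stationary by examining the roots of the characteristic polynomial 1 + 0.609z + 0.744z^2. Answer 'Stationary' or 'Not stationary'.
\text{Stationary}

The AR(p) characteristic polynomial is P(z) = 1 + 0.609z + 0.744z^2.
Stationarity requires all roots to lie outside the unit circle, i.e. |z| > 1 for every root.
Set 1 + (0.609) z + (0.744) z^2 = 0, i.e. a z^2 + b z + c = 0 with a = 0.744, b = 0.609, c = 1.
Discriminant D = b^2 - 4ac = (0.609)^2 - 4*(0.744)*1 = 0.370881 - (2.976) = -2.605119.
D < 0, so the roots are the complex-conjugate pair z = (-b +/- i sqrt(-D)) / (2a) = -0.4093 +/- 1.0847i.
For a conjugate pair |z|^2 = z * conj(z) = (product of roots) = c/a = 1/(0.744) = 1.344086, so |z| = sqrt(1.344086) = 1.1593 for both roots.
Moduli of all roots: 1.1593, 1.1593.
All moduli strictly greater than 1? Yes.
Verdict: Stationary.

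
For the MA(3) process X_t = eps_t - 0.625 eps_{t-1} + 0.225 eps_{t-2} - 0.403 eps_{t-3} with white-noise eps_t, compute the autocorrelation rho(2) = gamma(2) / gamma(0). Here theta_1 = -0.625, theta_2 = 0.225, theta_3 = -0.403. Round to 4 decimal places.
\rho(2) = 0.2974

For an MA(q) process with theta_0 = 1, the autocovariance is
  gamma(k) = sigma^2 * sum_{i=0..q-k} theta_i * theta_{i+k},
and rho(k) = gamma(k) / gamma(0). Sigma^2 cancels.
  numerator   = (1)*(0.225) + (-0.625)*(-0.403) = 0.476875.
  denominator = (1)^2 + (-0.625)^2 + (0.225)^2 + (-0.403)^2 = 1.603659.
  rho(2) = 0.476875 / 1.603659 = 0.2974.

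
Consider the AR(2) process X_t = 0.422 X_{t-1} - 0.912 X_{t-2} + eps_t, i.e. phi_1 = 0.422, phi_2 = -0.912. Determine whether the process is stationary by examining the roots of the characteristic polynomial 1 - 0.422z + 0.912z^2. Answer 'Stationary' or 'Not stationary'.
\text{Stationary}

The AR(p) characteristic polynomial is P(z) = 1 - 0.422z + 0.912z^2.
Stationarity requires all roots to lie outside the unit circle, i.e. |z| > 1 for every root.
Set 1 + (-0.422) z + (0.912) z^2 = 0, i.e. a z^2 + b z + c = 0 with a = 0.912, b = -0.422, c = 1.
Discriminant D = b^2 - 4ac = (-0.422)^2 - 4*(0.912)*1 = 0.178084 - (3.648) = -3.469916.
D < 0, so the roots are the complex-conjugate pair z = (-b +/- i sqrt(-D)) / (2a) = 0.2314 +/- 1.0213i.
For a conjugate pair |z|^2 = z * conj(z) = (product of roots) = c/a = 1/(0.912) = 1.096491, so |z| = sqrt(1.096491) = 1.0471 for both roots.
Moduli of all roots: 1.0471, 1.0471.
All moduli strictly greater than 1? Yes.
Verdict: Stationary.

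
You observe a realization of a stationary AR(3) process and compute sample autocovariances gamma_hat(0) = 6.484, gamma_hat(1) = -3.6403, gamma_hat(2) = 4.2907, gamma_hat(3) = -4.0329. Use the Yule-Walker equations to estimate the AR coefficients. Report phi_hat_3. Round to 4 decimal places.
\hat\phi_{3} = -0.3030

The Yule-Walker equations for an AR(p) process read, in matrix form,
  Gamma_p phi = r_p,   with   (Gamma_p)_{ij} = gamma(|i - j|),
                       (r_p)_i = gamma(i),   i,j = 1..p.
Substitute the sample gammas (Toeplitz matrix and right-hand side of size 3):
  Gamma_p = [[6.484, -3.6403, 4.2907], [-3.6403, 6.484, -3.6403], [4.2907, -3.6403, 6.484]]
  r_p     = [-3.6403, 4.2907, -4.0329]
Written out (R1..R3):
  (R1) 6.484 phi_1 - 3.6403 phi_2 + 4.2907 phi_3 = -3.6403
  (R2) -3.6403 phi_1 + 6.484 phi_2 - 3.6403 phi_3 = 4.2907
  (R3) 4.2907 phi_1 - 3.6403 phi_2 + 6.484 phi_3 = -4.0329
Gaussian elimination:
  R2 <- R2 - (-3.6403/6.484) R1 = R2 - (-0.561428) R1:  4.440233 phi_2 - 1.23138 phi_3 = 2.246933
  R3 <- R3 - (4.2907/6.484) R1 = R3 - (0.661737) R1:  -1.23138 phi_2 + 3.644687 phi_3 = -1.62398
  R3 <- R3 - (-1.23138/4.440233) R2 = R3 - (-0.277323) R2:  3.303196 phi_3 = -1.000853
Back-substitution:
  phi_hat_3 = -1.000853 / 3.303196 = -0.302995
  phi_hat_2 = (2.246933 - (-1.23138)(-0.302995)) / 4.440233 = 0.422012
  phi_hat_1 = (-3.6403 - (-3.6403)(0.422012) - (4.2907)(-0.302995)) / 6.484 = -0.123996
So phi_hat = [-0.1240, 0.4220, -0.3030].
Therefore phi_hat_3 = -0.3030.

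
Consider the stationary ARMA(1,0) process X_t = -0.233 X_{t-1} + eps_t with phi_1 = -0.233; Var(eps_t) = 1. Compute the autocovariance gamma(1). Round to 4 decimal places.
\gamma(1) = -0.2464

Multiply the model equation by X_{t-k} and take expectations. With theta_0 = psi_0 = 1 and psi_j the MA(infinity) weights, this gives
  gamma(k) - sum_i phi_i gamma(k-i) = c_k,
  c_k = sigma^2 * sum_{j=k..q} theta_j psi_{j-k}   (c_k = 0 for k > q),
using gamma(-m) = gamma(m).
Pure AR (q = 0): c_0 = sigma^2 = 1, c_k = 0 for k >= 1.
Equations for k = 0 and k = 1 (AR order 1):
  gamma(0) = phi_1 gamma(1) + c_0
  gamma(1) = phi_1 gamma(0) + c_1
Substituting the second into the first: gamma(0) (1 - phi_1^2) = c_0 + phi_1 c_1, so
  gamma(0) = c_0 / (1 - phi_1^2) = 1 / (1 - (-0.233)^2) = 1 / 0.945711 = 1.057405.
  gamma(1) = phi_1 gamma(0) = (-0.233)(1.057405) = -0.246375.
Therefore gamma(1) = -0.2464 (to 4 decimal places).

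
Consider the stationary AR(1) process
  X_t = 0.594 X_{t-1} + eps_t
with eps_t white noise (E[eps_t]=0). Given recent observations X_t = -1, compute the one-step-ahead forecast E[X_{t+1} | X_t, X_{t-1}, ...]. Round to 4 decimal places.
E[X_{t+1} \mid \mathcal F_t] = -0.5940

For an AR(p) model X_t = c + sum_i phi_i X_{t-i} + eps_t, the
one-step-ahead conditional mean is
  E[X_{t+1} | X_t, ...] = c + sum_i phi_i X_{t+1-i}.
Substitute known values:
  E[X_{t+1} | ...] = (0.594) * (-1)
                   = -0.5940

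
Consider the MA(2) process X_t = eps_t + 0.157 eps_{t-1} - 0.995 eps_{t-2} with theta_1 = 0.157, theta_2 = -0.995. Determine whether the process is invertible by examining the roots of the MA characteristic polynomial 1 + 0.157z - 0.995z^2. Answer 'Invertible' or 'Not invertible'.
\text{Not invertible}

The MA(q) characteristic polynomial is P(z) = 1 + 0.157z - 0.995z^2.
Invertibility requires all roots to lie outside the unit circle, i.e. |z| > 1 for every root.
Set 1 + (0.157) z + (-0.995) z^2 = 0, i.e. a z^2 + b z + c = 0 with a = -0.995, b = 0.157, c = 1.
Discriminant D = b^2 - 4ac = (0.157)^2 - 4*(-0.995)*1 = 0.024649 - (-3.98) = 4.004649.
D >= 0, so the roots are real: z = (-b +/- sqrt(D)) / (2a) = (-0.157 +/- 2.001162) / (-1.99).
  z_1 = (-0.157 + 2.001162) / (-1.99) = -0.9267,   |z_1| = 0.9267.
  z_2 = (-0.157 - 2.001162) / (-1.99) = 1.0845,   |z_2| = 1.0845.
Moduli of all roots: 0.9267, 1.0845.
All moduli strictly greater than 1? No.
Verdict: Not invertible.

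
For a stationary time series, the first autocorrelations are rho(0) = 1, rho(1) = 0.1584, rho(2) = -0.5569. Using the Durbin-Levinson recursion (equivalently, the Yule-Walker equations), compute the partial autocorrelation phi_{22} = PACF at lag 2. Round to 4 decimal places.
\phi_{22} = -0.5970

The PACF at lag k is phi_{kk}, the last component of the solution
to the Yule-Walker system G_k phi = r_k where
  (G_k)_{ij} = rho(|i - j|), (r_k)_i = rho(i), i,j = 1..k.
Equivalently, Durbin-Levinson gives phi_{kk} iteratively:
  phi_{11} = rho(1)
  phi_{kk} = [rho(k) - sum_{j=1..k-1} phi_{k-1,j} rho(k-j)]
            / [1 - sum_{j=1..k-1} phi_{k-1,j} rho(j)],
  phi_{k,j} = phi_{k-1,j} - phi_{kk} phi_{k-1,k-j},  j = 1..k-1.
Step k = 1:
  phi_11 = rho(1) = 0.1584.
Step k = 2:
  phi_22 = [rho(2) - phi_11 rho(1)] / [1 - phi_11 rho(1)] = [-0.5569 - (0.1584)(0.1584)] / [1 - (0.1584)(0.1584)]
         = -0.58199056 / 0.97490944 = -0.597.
Therefore phi_{22} = -0.5970.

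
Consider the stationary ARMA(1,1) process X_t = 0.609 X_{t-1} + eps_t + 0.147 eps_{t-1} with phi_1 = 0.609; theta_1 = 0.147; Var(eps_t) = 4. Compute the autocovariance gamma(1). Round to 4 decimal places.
\gamma(1) = 5.2370

Multiply the model equation by X_{t-k} and take expectations. With theta_0 = psi_0 = 1 and psi_j the MA(infinity) weights, this gives
  gamma(k) - sum_i phi_i gamma(k-i) = c_k,
  c_k = sigma^2 * sum_{j=k..q} theta_j psi_{j-k}   (c_k = 0 for k > q),
using gamma(-m) = gamma(m).
psi-weights needed (psi_j = theta_j + sum_i phi_i psi_{j-i}):
  psi_1 = theta_1 + phi_1 = 0.147 + (0.609) = 0.756
Right-hand sides:
  c_0 = sigma^2 (1 + theta_1 psi_1) = 4 * (1 + (0.147)(0.756)) = 4 * 1.111132 = 4.444528
  c_1 = sigma^2 theta_1 = 4 * (0.147) = 0.588
  c_2 = 0
Equations for k = 0 and k = 1 (AR order 1):
  gamma(0) = phi_1 gamma(1) + c_0
  gamma(1) = phi_1 gamma(0) + c_1
Substituting the second into the first: gamma(0) (1 - phi_1^2) = c_0 + phi_1 c_1, so
  gamma(0) = (c_0 + phi_1 c_1) / (1 - phi_1^2) = (4.444528 + (0.609)(0.588)) / (1 - (0.609)^2) = 4.80262 / 0.629119 = 7.633882.
  gamma(1) = phi_1 gamma(0) + c_1 = (0.609)(7.633882) + (0.588) = 5.237034.
Therefore gamma(1) = 5.2370 (to 4 decimal places).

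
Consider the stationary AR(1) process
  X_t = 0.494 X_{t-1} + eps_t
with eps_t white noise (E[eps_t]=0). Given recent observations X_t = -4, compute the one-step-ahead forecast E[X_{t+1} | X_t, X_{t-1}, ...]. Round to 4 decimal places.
E[X_{t+1} \mid \mathcal F_t] = -1.9760

For an AR(p) model X_t = c + sum_i phi_i X_{t-i} + eps_t, the
one-step-ahead conditional mean is
  E[X_{t+1} | X_t, ...] = c + sum_i phi_i X_{t+1-i}.
Substitute known values:
  E[X_{t+1} | ...] = (0.494) * (-4)
                   = -1.9760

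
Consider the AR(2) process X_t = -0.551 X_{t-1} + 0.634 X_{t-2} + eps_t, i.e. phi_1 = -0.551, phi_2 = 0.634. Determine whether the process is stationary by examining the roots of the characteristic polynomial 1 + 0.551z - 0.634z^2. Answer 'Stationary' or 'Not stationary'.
\text{Not stationary}

The AR(p) characteristic polynomial is P(z) = 1 + 0.551z - 0.634z^2.
Stationarity requires all roots to lie outside the unit circle, i.e. |z| > 1 for every root.
Set 1 + (0.551) z + (-0.634) z^2 = 0, i.e. a z^2 + b z + c = 0 with a = -0.634, b = 0.551, c = 1.
Discriminant D = b^2 - 4ac = (0.551)^2 - 4*(-0.634)*1 = 0.303601 - (-2.536) = 2.839601.
D >= 0, so the roots are real: z = (-b +/- sqrt(D)) / (2a) = (-0.551 +/- 1.685112) / (-1.268).
  z_1 = (-0.551 + 1.685112) / (-1.268) = -0.8944,   |z_1| = 0.8944.
  z_2 = (-0.551 - 1.685112) / (-1.268) = 1.7635,   |z_2| = 1.7635.
Moduli of all roots: 0.8944, 1.7635.
All moduli strictly greater than 1? No.
Verdict: Not stationary.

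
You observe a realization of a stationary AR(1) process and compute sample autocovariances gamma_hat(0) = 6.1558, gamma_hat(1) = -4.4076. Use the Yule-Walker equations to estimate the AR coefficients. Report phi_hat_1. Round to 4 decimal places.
\hat\phi_{1} = -0.7160

The Yule-Walker equations for an AR(p) process read, in matrix form,
  Gamma_p phi = r_p,   with   (Gamma_p)_{ij} = gamma(|i - j|),
                       (r_p)_i = gamma(i),   i,j = 1..p.
Substitute the sample gammas (Toeplitz matrix and right-hand side of size 1):
  Gamma_p = [[6.1558]]
  r_p     = [-4.4076]
With p = 1 this is the single equation gamma(0) phi_1 = gamma(1):
  phi_hat_1 = gamma(1) / gamma(0) = -4.4076 / 6.1558 = -0.7160.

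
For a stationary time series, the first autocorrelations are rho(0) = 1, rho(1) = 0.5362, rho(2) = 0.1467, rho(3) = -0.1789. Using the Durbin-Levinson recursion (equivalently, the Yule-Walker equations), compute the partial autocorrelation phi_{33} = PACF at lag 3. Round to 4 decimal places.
\phi_{33} = -0.2441

The PACF at lag k is phi_{kk}, the last component of the solution
to the Yule-Walker system G_k phi = r_k where
  (G_k)_{ij} = rho(|i - j|), (r_k)_i = rho(i), i,j = 1..k.
Equivalently, Durbin-Levinson gives phi_{kk} iteratively:
  phi_{11} = rho(1)
  phi_{kk} = [rho(k) - sum_{j=1..k-1} phi_{k-1,j} rho(k-j)]
            / [1 - sum_{j=1..k-1} phi_{k-1,j} rho(j)],
  phi_{k,j} = phi_{k-1,j} - phi_{kk} phi_{k-1,k-j},  j = 1..k-1.
Step k = 1:
  phi_11 = rho(1) = 0.5362.
Step k = 2:
  phi_22 = [rho(2) - phi_11 rho(1)] / [1 - phi_11 rho(1)] = [0.1467 - (0.5362)(0.5362)] / [1 - (0.5362)(0.5362)]
         = -0.14081044 / 0.71248956 = -0.197632.
  Update: phi_21 = phi_11 - phi_22 phi_11 = 0.5362 - (-0.197632)(0.5362) = 0.64217.
Step k = 3:
  phi_33 = [rho(3) - phi_21 rho(2) - phi_22 rho(1)] / [1 - phi_21 rho(1) - phi_22 rho(2)]
    numerator   = -0.1789 - (0.64217)(0.1467) - (-0.197632)(0.5362) = -0.16713629
    denominator = 1 - (0.64217)(0.5362) - (-0.197632)(0.1467) = 0.68466097
  phi_33 = -0.16713629 / 0.68466097 = -0.2441.
Therefore phi_{33} = -0.2441.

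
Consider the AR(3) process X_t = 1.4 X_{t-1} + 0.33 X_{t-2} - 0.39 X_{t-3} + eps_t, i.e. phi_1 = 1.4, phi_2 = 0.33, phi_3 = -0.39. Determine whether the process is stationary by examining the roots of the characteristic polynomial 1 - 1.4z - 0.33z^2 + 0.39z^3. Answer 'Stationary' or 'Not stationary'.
\text{Not stationary}

The AR(p) characteristic polynomial is P(z) = 1 - 1.4z - 0.33z^2 + 0.39z^3.
Stationarity requires all roots to lie outside the unit circle, i.e. |z| > 1 for every root.
Degree 3: look for a simple real root z0 first, then factor out (1 - z/z0) and solve the remaining quadratic.
Testing z0 = 2: P(2) = 1 + (-1.4)(2) + (-0.33)(2)^2 + (0.39)(2)^3
  = 1 + (-2.8) + (-1.32) + (3.12) = 0.  So z_0 = 2 is a root, |z_0| = 2.
Divide out the factor (1 - 0.5 z) = (1 - z/z0) (since 1/z0 = 0.5):
  P(z) = (1 - 0.5 z)(1 + (-0.9) z + (-0.78) z^2)
  [check: z-coef -0.9 - (0.5) = -1.4; z^2-coef -0.78 - (0.5)(-0.9) = -0.33; z^3-coef -(0.5)(-0.78) = 0.39.]
Remaining roots from the quadratic factor 1 + (-0.9) z + (-0.78) z^2:
  Set 1 + (-0.9) z + (-0.78) z^2 = 0, i.e. a z^2 + b z + c = 0 with a = -0.78, b = -0.9, c = 1.
  Discriminant D = b^2 - 4ac = (-0.9)^2 - 4*(-0.78)*1 = 0.81 - (-3.12) = 3.93.
  D >= 0, so the roots are real: z = (-b +/- sqrt(D)) / (2a) = (0.9 +/- 1.982423) / (-1.56).
    z_1 = (0.9 + 1.982423) / (-1.56) = -1.8477,   |z_1| = 1.8477.
    z_2 = (0.9 - 1.982423) / (-1.56) = 0.6939,   |z_2| = 0.6939.
Moduli of all roots: 2.0000, 1.8477, 0.6939.
All moduli strictly greater than 1? No.
Verdict: Not stationary.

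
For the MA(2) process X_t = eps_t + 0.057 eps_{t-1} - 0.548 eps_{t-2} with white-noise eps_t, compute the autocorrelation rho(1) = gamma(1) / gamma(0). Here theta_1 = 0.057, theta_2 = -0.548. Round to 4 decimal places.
\rho(1) = 0.0198

For an MA(q) process with theta_0 = 1, the autocovariance is
  gamma(k) = sigma^2 * sum_{i=0..q-k} theta_i * theta_{i+k},
and rho(k) = gamma(k) / gamma(0). Sigma^2 cancels.
  numerator   = (1)*(0.057) + (0.057)*(-0.548) = 0.025764.
  denominator = (1)^2 + (0.057)^2 + (-0.548)^2 = 1.303553.
  rho(1) = 0.025764 / 1.303553 = 0.0198.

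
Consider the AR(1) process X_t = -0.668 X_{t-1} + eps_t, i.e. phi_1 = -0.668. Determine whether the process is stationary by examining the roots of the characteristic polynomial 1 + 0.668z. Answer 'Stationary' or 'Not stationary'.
\text{Stationary}

The AR(p) characteristic polynomial is P(z) = 1 + 0.668z.
Stationarity requires all roots to lie outside the unit circle, i.e. |z| > 1 for every root.
This is linear in z: 1 + (0.668) z = 0  =>  z = -1/(0.668) = -1.497006,  |z| = 1.497006.
Moduli of all roots: 1.4970.
All moduli strictly greater than 1? Yes.
Verdict: Stationary.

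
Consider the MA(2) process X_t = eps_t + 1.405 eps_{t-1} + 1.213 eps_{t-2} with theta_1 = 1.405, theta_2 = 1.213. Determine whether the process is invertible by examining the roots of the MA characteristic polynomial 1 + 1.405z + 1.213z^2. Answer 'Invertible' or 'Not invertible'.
\text{Not invertible}

The MA(q) characteristic polynomial is P(z) = 1 + 1.405z + 1.213z^2.
Invertibility requires all roots to lie outside the unit circle, i.e. |z| > 1 for every root.
Set 1 + (1.405) z + (1.213) z^2 = 0, i.e. a z^2 + b z + c = 0 with a = 1.213, b = 1.405, c = 1.
Discriminant D = b^2 - 4ac = (1.405)^2 - 4*(1.213)*1 = 1.974025 - (4.852) = -2.877975.
D < 0, so the roots are the complex-conjugate pair z = (-b +/- i sqrt(-D)) / (2a) = -0.5791 +/- 0.6993i.
For a conjugate pair |z|^2 = z * conj(z) = (product of roots) = c/a = 1/(1.213) = 0.824402, so |z| = sqrt(0.824402) = 0.908 for both roots.
Moduli of all roots: 0.9080, 0.9080.
All moduli strictly greater than 1? No.
Verdict: Not invertible.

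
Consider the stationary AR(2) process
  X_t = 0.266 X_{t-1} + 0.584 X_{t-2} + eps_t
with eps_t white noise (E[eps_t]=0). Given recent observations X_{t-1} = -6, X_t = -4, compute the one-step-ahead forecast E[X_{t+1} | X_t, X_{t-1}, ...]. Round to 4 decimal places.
E[X_{t+1} \mid \mathcal F_t] = -4.5680

For an AR(p) model X_t = c + sum_i phi_i X_{t-i} + eps_t, the
one-step-ahead conditional mean is
  E[X_{t+1} | X_t, ...] = c + sum_i phi_i X_{t+1-i}.
Substitute known values:
  E[X_{t+1} | ...] = (0.266) * (-4) + (0.584) * (-6)
                   = -4.5680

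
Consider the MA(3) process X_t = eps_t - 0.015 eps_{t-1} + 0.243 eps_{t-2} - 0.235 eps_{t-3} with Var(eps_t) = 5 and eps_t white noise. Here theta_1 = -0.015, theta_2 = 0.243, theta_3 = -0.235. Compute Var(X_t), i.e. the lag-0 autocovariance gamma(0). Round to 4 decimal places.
\gamma(0) = 5.5725

For an MA(q) process X_t = eps_t + sum_i theta_i eps_{t-i} with
Var(eps_t) = sigma^2, the variance is
  gamma(0) = sigma^2 * (1 + sum_i theta_i^2).
  sum_i theta_i^2 = (-0.015)^2 + (0.243)^2 + (-0.235)^2 = 0.000225 + 0.059049 + 0.055225 = 0.114499.
  gamma(0) = 5 * (1 + 0.114499) = 5 * 1.114499 = 5.572495, which rounds to 5.5725.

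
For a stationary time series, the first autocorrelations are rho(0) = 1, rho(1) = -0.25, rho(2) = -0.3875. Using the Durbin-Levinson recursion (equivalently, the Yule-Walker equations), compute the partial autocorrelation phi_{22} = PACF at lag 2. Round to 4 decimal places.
\phi_{22} = -0.4800

The PACF at lag k is phi_{kk}, the last component of the solution
to the Yule-Walker system G_k phi = r_k where
  (G_k)_{ij} = rho(|i - j|), (r_k)_i = rho(i), i,j = 1..k.
Equivalently, Durbin-Levinson gives phi_{kk} iteratively:
  phi_{11} = rho(1)
  phi_{kk} = [rho(k) - sum_{j=1..k-1} phi_{k-1,j} rho(k-j)]
            / [1 - sum_{j=1..k-1} phi_{k-1,j} rho(j)],
  phi_{k,j} = phi_{k-1,j} - phi_{kk} phi_{k-1,k-j},  j = 1..k-1.
Step k = 1:
  phi_11 = rho(1) = -0.25.
Step k = 2:
  phi_22 = [rho(2) - phi_11 rho(1)] / [1 - phi_11 rho(1)] = [-0.3875 - (-0.25)(-0.25)] / [1 - (-0.25)(-0.25)]
         = -0.45 / 0.9375 = -0.48.
Therefore phi_{22} = -0.4800.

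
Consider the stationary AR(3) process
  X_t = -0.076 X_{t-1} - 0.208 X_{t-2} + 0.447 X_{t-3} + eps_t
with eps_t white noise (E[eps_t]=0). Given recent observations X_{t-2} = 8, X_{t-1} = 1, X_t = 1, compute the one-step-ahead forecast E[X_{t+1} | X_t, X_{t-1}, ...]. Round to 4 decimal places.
E[X_{t+1} \mid \mathcal F_t] = 3.2920

For an AR(p) model X_t = c + sum_i phi_i X_{t-i} + eps_t, the
one-step-ahead conditional mean is
  E[X_{t+1} | X_t, ...] = c + sum_i phi_i X_{t+1-i}.
Substitute known values:
  E[X_{t+1} | ...] = (-0.076) * (1) + (-0.208) * (1) + (0.447) * (8)
                   = 3.2920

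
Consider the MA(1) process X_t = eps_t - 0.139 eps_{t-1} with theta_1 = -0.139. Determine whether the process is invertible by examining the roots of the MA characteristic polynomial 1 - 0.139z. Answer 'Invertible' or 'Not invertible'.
\text{Invertible}

The MA(q) characteristic polynomial is P(z) = 1 - 0.139z.
Invertibility requires all roots to lie outside the unit circle, i.e. |z| > 1 for every root.
This is linear in z: 1 + (-0.139) z = 0  =>  z = -1/(-0.139) = 7.194245,  |z| = 7.194245.
Moduli of all roots: 7.1942.
All moduli strictly greater than 1? Yes.
Verdict: Invertible.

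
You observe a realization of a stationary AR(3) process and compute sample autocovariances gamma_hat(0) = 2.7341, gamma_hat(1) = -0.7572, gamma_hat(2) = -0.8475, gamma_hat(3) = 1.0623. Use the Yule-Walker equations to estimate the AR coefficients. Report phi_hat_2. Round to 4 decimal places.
\hat\phi_{2} = -0.3410

The Yule-Walker equations for an AR(p) process read, in matrix form,
  Gamma_p phi = r_p,   with   (Gamma_p)_{ij} = gamma(|i - j|),
                       (r_p)_i = gamma(i),   i,j = 1..p.
Substitute the sample gammas (Toeplitz matrix and right-hand side of size 3):
  Gamma_p = [[2.7341, -0.7572, -0.8475], [-0.7572, 2.7341, -0.7572], [-0.8475, -0.7572, 2.7341]]
  r_p     = [-0.7572, -0.8475, 1.0623]
Written out (R1..R3):
  (R1) 2.7341 phi_1 - 0.7572 phi_2 - 0.8475 phi_3 = -0.7572
  (R2) -0.7572 phi_1 + 2.7341 phi_2 - 0.7572 phi_3 = -0.8475
  (R3) -0.8475 phi_1 - 0.7572 phi_2 + 2.7341 phi_3 = 1.0623
Gaussian elimination:
  R2 <- R2 - (-0.7572/2.7341) R1 = R2 - (-0.276947) R1:  2.524396 phi_2 - 0.991912 phi_3 = -1.057204
  R3 <- R3 - (-0.8475/2.7341) R1 = R3 - (-0.309974) R1:  -0.991912 phi_2 + 2.471397 phi_3 = 0.827588
  R3 <- R3 - (-0.991912/2.524396) R2 = R3 - (-0.392931) R2:  2.081644 phi_3 = 0.41218
Back-substitution:
  phi_hat_3 = 0.41218 / 2.081644 = 0.198007
  phi_hat_2 = (-1.057204 - (-0.991912)(0.198007)) / 2.524396 = -0.340992
  phi_hat_1 = (-0.7572 - (-0.7572)(-0.340992) - (-0.8475)(0.198007)) / 2.7341 = -0.310006
So phi_hat = [-0.3100, -0.3410, 0.1980].
Therefore phi_hat_2 = -0.3410.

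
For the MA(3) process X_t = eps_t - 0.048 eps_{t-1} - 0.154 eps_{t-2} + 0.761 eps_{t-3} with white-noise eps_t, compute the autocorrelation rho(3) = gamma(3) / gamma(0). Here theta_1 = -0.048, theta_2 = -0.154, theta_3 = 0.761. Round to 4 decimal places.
\rho(3) = 0.4741

For an MA(q) process with theta_0 = 1, the autocovariance is
  gamma(k) = sigma^2 * sum_{i=0..q-k} theta_i * theta_{i+k},
and rho(k) = gamma(k) / gamma(0). Sigma^2 cancels.
  numerator   = (1)*(0.761) = 0.761.
  denominator = (1)^2 + (-0.048)^2 + (-0.154)^2 + (0.761)^2 = 1.605141.
  rho(3) = 0.761 / 1.605141 = 0.4741.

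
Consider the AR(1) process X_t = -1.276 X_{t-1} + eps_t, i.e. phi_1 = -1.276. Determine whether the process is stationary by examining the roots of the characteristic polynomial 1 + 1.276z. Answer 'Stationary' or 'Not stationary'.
\text{Not stationary}

The AR(p) characteristic polynomial is P(z) = 1 + 1.276z.
Stationarity requires all roots to lie outside the unit circle, i.e. |z| > 1 for every root.
This is linear in z: 1 + (1.276) z = 0  =>  z = -1/(1.276) = -0.783699,  |z| = 0.783699.
Moduli of all roots: 0.7837.
All moduli strictly greater than 1? No.
Verdict: Not stationary.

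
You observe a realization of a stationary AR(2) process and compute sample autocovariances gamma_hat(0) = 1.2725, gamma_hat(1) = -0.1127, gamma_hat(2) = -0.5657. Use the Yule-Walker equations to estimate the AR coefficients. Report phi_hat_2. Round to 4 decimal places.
\hat\phi_{2} = -0.4560

The Yule-Walker equations for an AR(p) process read, in matrix form,
  Gamma_p phi = r_p,   with   (Gamma_p)_{ij} = gamma(|i - j|),
                       (r_p)_i = gamma(i),   i,j = 1..p.
Substitute the sample gammas (Toeplitz matrix and right-hand side of size 2):
  Gamma_p = [[1.2725, -0.1127], [-0.1127, 1.2725]]
  r_p     = [-0.1127, -0.5657]
Written out:
  1.2725 phi_1 - 0.1127 phi_2 = -0.1127
  -0.1127 phi_1 + 1.2725 phi_2 = -0.5657
Solve by Cramer's rule:
  det = gamma(0)^2 - gamma(1)^2 = (1.2725)^2 - (-0.1127)^2 = 1.61925625 - 0.01270129 = 1.60655496
  phi_hat_1 = [gamma(1) gamma(0) - gamma(1) gamma(2)] / det = [(-0.1127)(1.2725) - (-0.1127)(-0.5657)] / 1.60655496 = -0.20716514 / 1.60655496 = -0.1289
  phi_hat_2 = [gamma(0) gamma(2) - gamma(1)^2] / det = [(1.2725)(-0.5657) - (-0.1127)^2] / 1.60655496 = -0.73255454 / 1.60655496 = -0.456
So phi_hat = [-0.1289, -0.4560].
Therefore phi_hat_2 = -0.4560.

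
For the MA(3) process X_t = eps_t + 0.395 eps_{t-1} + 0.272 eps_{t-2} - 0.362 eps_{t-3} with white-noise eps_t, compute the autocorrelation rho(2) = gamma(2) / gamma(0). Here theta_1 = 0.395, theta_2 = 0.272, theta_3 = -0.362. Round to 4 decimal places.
\rho(2) = 0.0948

For an MA(q) process with theta_0 = 1, the autocovariance is
  gamma(k) = sigma^2 * sum_{i=0..q-k} theta_i * theta_{i+k},
and rho(k) = gamma(k) / gamma(0). Sigma^2 cancels.
  numerator   = (1)*(0.272) + (0.395)*(-0.362) = 0.12901.
  denominator = (1)^2 + (0.395)^2 + (0.272)^2 + (-0.362)^2 = 1.361053.
  rho(2) = 0.12901 / 1.361053 = 0.0948.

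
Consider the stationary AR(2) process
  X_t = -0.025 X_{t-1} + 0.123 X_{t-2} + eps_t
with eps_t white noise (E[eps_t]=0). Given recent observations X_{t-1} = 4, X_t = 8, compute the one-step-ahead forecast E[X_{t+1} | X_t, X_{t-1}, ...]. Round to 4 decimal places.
E[X_{t+1} \mid \mathcal F_t] = 0.2920

For an AR(p) model X_t = c + sum_i phi_i X_{t-i} + eps_t, the
one-step-ahead conditional mean is
  E[X_{t+1} | X_t, ...] = c + sum_i phi_i X_{t+1-i}.
Substitute known values:
  E[X_{t+1} | ...] = (-0.025) * (8) + (0.123) * (4)
                   = 0.2920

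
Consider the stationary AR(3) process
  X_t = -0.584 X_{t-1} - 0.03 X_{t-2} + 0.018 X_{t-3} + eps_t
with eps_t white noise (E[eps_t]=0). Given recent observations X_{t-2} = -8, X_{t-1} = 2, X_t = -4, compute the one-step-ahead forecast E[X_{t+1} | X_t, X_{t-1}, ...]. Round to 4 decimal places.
E[X_{t+1} \mid \mathcal F_t] = 2.1320

For an AR(p) model X_t = c + sum_i phi_i X_{t-i} + eps_t, the
one-step-ahead conditional mean is
  E[X_{t+1} | X_t, ...] = c + sum_i phi_i X_{t+1-i}.
Substitute known values:
  E[X_{t+1} | ...] = (-0.584) * (-4) + (-0.03) * (2) + (0.018) * (-8)
                   = 2.1320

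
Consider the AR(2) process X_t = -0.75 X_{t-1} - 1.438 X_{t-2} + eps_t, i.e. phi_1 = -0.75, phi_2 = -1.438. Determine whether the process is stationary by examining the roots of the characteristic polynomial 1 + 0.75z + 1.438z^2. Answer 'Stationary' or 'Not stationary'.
\text{Not stationary}

The AR(p) characteristic polynomial is P(z) = 1 + 0.75z + 1.438z^2.
Stationarity requires all roots to lie outside the unit circle, i.e. |z| > 1 for every root.
Set 1 + (0.75) z + (1.438) z^2 = 0, i.e. a z^2 + b z + c = 0 with a = 1.438, b = 0.75, c = 1.
Discriminant D = b^2 - 4ac = (0.75)^2 - 4*(1.438)*1 = 0.5625 - (5.752) = -5.1895.
D < 0, so the roots are the complex-conjugate pair z = (-b +/- i sqrt(-D)) / (2a) = -0.2608 +/- 0.7921i.
For a conjugate pair |z|^2 = z * conj(z) = (product of roots) = c/a = 1/(1.438) = 0.69541, so |z| = sqrt(0.69541) = 0.8339 for both roots.
Moduli of all roots: 0.8339, 0.8339.
All moduli strictly greater than 1? No.
Verdict: Not stationary.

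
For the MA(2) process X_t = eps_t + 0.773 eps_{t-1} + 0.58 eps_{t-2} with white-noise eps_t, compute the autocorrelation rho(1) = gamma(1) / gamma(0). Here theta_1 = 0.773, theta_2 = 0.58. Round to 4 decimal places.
\rho(1) = 0.6315

For an MA(q) process with theta_0 = 1, the autocovariance is
  gamma(k) = sigma^2 * sum_{i=0..q-k} theta_i * theta_{i+k},
and rho(k) = gamma(k) / gamma(0). Sigma^2 cancels.
  numerator   = (1)*(0.773) + (0.773)*(0.58) = 1.22134.
  denominator = (1)^2 + (0.773)^2 + (0.58)^2 = 1.933929.
  rho(1) = 1.22134 / 1.933929 = 0.6315.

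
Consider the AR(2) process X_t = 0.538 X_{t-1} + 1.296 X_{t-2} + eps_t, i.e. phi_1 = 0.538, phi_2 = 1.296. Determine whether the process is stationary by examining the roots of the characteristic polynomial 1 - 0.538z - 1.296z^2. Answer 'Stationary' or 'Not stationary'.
\text{Not stationary}

The AR(p) characteristic polynomial is P(z) = 1 - 0.538z - 1.296z^2.
Stationarity requires all roots to lie outside the unit circle, i.e. |z| > 1 for every root.
Set 1 + (-0.538) z + (-1.296) z^2 = 0, i.e. a z^2 + b z + c = 0 with a = -1.296, b = -0.538, c = 1.
Discriminant D = b^2 - 4ac = (-0.538)^2 - 4*(-1.296)*1 = 0.289444 - (-5.184) = 5.473444.
D >= 0, so the roots are real: z = (-b +/- sqrt(D)) / (2a) = (0.538 +/- 2.339539) / (-2.592).
  z_1 = (0.538 + 2.339539) / (-2.592) = -1.1102,   |z_1| = 1.1102.
  z_2 = (0.538 - 2.339539) / (-2.592) = 0.695,   |z_2| = 0.695.
Moduli of all roots: 1.1102, 0.6950.
All moduli strictly greater than 1? No.
Verdict: Not stationary.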